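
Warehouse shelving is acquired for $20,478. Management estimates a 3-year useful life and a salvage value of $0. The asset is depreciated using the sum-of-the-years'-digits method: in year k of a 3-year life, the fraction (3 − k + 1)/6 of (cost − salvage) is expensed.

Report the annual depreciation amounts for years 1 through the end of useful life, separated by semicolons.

$10,239; $6,826; $3,413

Depreciable base = $20,478 − $0 = $20,478.
Sum of the years' digits = 3+2+1 = 6.
Year 1: $20,478 × 3/6 = $10,239. Book value $10,239.
Year 2: $20,478 × 2/6 = $6,826. Book value $3,413.
Year 3: $20,478 × 1/6 = $3,413. Book value $0.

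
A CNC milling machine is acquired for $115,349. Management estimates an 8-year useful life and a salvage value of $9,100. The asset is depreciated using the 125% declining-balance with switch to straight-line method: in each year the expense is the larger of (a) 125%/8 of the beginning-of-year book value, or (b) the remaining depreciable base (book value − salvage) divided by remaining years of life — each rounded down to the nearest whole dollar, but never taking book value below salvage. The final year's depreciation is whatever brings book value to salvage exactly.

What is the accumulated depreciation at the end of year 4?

$58,098

Depreciable base = $115,349 − $9,100 = $106,249.
Year 1: DB = ⌊$115,349 × 125%/8⌋ = $18,023; SL = ⌊$106,249/8⌋ = $13,281 → take DB $18,023. Book value $97,326.
Year 2: DB = ⌊$97,326 × 125%/8⌋ = $15,207; SL = ⌊$88,226/7⌋ = $12,603 → take DB $15,207. Book value $82,119.
Year 3: DB = ⌊$82,119 × 125%/8⌋ = $12,831; SL = ⌊$73,019/6⌋ = $12,169 → take DB $12,831. Book value $69,288.
Year 4: DB = ⌊$69,288 × 125%/8⌋ = $10,826; SL = ⌊$60,188/5⌋ = $12,037 → take SL $12,037. Book value $57,251.
Accumulated through year 4 = $115,349 − $57,251 = $58,098.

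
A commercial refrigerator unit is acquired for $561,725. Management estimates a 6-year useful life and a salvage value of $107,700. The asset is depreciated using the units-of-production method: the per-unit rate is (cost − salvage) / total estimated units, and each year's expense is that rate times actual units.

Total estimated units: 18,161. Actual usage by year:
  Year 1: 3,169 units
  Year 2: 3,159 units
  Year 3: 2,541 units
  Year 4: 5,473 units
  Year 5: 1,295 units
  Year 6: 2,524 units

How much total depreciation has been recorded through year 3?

$221,725

Depreciable base = $561,725 − $107,700 = $454,025.
Rate = $454,025 / 18,161 units = $25 per unit.
Year 1: 3,169 × $25 = $79,225. Book value $482,500.
Year 2: 3,159 × $25 = $78,975. Book value $403,525.
Year 3: 2,541 × $25 = $63,525. Book value $340,000.
Accumulated through year 3 = $561,725 − $340,000 = $221,725.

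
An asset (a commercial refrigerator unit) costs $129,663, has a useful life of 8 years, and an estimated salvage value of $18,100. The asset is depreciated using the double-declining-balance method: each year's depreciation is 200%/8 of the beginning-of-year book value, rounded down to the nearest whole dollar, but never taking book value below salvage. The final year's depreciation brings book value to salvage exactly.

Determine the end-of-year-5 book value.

Depreciable base = $129,663 − $18,100 = $111,563.
Year 1: ⌊$129,663 × 200%/8⌋ = $32,415. Book value $97,248.
Year 2: ⌊$97,248 × 200%/8⌋ = $24,312. Book value $72,936.
Year 3: ⌊$72,936 × 200%/8⌋ = $18,234. Book value $54,702.
Year 4: ⌊$54,702 × 200%/8⌋ = $13,675. Book value $41,027.
Year 5: ⌊$41,027 × 200%/8⌋ = $10,256. Book value $30,771.

$30,771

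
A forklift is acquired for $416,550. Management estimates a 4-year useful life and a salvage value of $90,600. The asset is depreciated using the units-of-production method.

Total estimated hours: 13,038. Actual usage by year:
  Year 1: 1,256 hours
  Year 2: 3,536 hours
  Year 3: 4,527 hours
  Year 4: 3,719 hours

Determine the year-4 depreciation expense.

Depreciable base = $416,550 − $90,600 = $325,950.
Rate = $325,950 / 13,038 hours = $25 per hour.
Year 1: 1,256 × $25 = $31,400. Book value $385,150.
Year 2: 3,536 × $25 = $88,400. Book value $296,750.
Year 3: 4,527 × $25 = $113,175. Book value $183,575.
Year 4: 3,719 × $25 = $92,975. Book value $90,600.

$92,975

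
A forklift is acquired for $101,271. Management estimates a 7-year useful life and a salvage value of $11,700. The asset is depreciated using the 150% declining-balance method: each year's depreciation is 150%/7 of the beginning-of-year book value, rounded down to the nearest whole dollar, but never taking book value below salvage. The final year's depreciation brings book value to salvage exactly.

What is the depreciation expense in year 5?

Depreciable base = $101,271 − $11,700 = $89,571.
Year 1: ⌊$101,271 × 150%/7⌋ = $21,700. Book value $79,571.
Year 2: ⌊$79,571 × 150%/7⌋ = $17,050. Book value $62,521.
Year 3: ⌊$62,521 × 150%/7⌋ = $13,397. Book value $49,124.
Year 4: ⌊$49,124 × 150%/7⌋ = $10,526. Book value $38,598.
Year 5: ⌊$38,598 × 150%/7⌋ = $8,271. Book value $30,327.

$8,271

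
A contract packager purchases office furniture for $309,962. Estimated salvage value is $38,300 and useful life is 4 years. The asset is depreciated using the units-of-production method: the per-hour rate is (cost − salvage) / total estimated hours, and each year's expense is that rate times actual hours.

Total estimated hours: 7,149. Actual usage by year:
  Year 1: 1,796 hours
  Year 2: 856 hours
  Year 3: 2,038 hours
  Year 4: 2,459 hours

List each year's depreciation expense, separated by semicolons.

Depreciable base = $309,962 − $38,300 = $271,662.
Rate = $271,662 / 7,149 hours = $38 per hour.
Year 1: 1,796 × $38 = $68,248. Book value $241,714.
Year 2: 856 × $38 = $32,528. Book value $209,186.
Year 3: 2,038 × $38 = $77,444. Book value $131,742.
Year 4: 2,459 × $38 = $93,442. Book value $38,300.

$68,248; $32,528; $77,444; $93,442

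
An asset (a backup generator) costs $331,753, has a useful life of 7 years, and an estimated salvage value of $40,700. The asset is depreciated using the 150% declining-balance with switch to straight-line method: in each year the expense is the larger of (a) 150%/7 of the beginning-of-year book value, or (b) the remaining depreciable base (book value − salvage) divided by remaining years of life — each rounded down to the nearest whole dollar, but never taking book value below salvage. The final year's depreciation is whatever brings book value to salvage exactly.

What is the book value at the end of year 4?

Depreciable base = $331,753 − $40,700 = $291,053.
Year 1: DB = ⌊$331,753 × 150%/7⌋ = $71,089; SL = ⌊$291,053/7⌋ = $41,579 → take DB $71,089. Book value $260,664.
Year 2: DB = ⌊$260,664 × 150%/7⌋ = $55,856; SL = ⌊$219,964/6⌋ = $36,660 → take DB $55,856. Book value $204,808.
Year 3: DB = ⌊$204,808 × 150%/7⌋ = $43,887; SL = ⌊$164,108/5⌋ = $32,821 → take DB $43,887. Book value $160,921.
Year 4: DB = ⌊$160,921 × 150%/7⌋ = $34,483; SL = ⌊$120,221/4⌋ = $30,055 → take DB $34,483. Book value $126,438.

$126,438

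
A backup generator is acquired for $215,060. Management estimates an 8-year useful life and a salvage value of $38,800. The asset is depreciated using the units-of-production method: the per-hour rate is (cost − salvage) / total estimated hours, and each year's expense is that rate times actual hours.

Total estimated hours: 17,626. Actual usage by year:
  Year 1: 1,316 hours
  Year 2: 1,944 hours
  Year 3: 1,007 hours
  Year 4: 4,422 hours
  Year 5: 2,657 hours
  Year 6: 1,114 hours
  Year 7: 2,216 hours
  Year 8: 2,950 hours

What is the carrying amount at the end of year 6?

Depreciable base = $215,060 − $38,800 = $176,260.
Rate = $176,260 / 17,626 hours = $10 per hour.
Year 1: 1,316 × $10 = $13,160. Book value $201,900.
Year 2: 1,944 × $10 = $19,440. Book value $182,460.
Year 3: 1,007 × $10 = $10,070. Book value $172,390.
Year 4: 4,422 × $10 = $44,220. Book value $128,170.
Year 5: 2,657 × $10 = $26,570. Book value $101,600.
Year 6: 1,114 × $10 = $11,140. Book value $90,460.

$90,460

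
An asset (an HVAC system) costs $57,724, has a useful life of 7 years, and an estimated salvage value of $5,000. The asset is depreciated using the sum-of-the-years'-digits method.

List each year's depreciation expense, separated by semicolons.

$13,181; $11,298; $9,415; $7,532; $5,649; $3,766; $1,883

Depreciable base = $57,724 − $5,000 = $52,724.
Sum of the years' digits = 7+6+5+4+3+2+1 = 28.
Year 1: $52,724 × 7/28 = $13,181. Book value $44,543.
Year 2: $52,724 × 6/28 = $11,298. Book value $33,245.
Year 3: $52,724 × 5/28 = $9,415. Book value $23,830.
Year 4: $52,724 × 4/28 = $7,532. Book value $16,298.
Year 5: $52,724 × 3/28 = $5,649. Book value $10,649.
Year 6: $52,724 × 2/28 = $3,766. Book value $6,883.
Year 7: $52,724 × 1/28 = $1,883. Book value $5,000.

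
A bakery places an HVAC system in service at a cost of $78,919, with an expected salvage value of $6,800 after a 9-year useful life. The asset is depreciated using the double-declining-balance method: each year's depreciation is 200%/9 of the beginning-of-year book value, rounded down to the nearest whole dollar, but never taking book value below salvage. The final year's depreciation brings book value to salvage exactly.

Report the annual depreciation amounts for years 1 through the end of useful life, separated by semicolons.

$17,537; $13,640; $10,609; $8,251; $6,418; $4,992; $3,882; $3,020; $3,770

Depreciable base = $78,919 − $6,800 = $72,119.
Year 1: ⌊$78,919 × 200%/9⌋ = $17,537. Book value $61,382.
Year 2: ⌊$61,382 × 200%/9⌋ = $13,640. Book value $47,742.
Year 3: ⌊$47,742 × 200%/9⌋ = $10,609. Book value $37,133.
Year 4: ⌊$37,133 × 200%/9⌋ = $8,251. Book value $28,882.
Year 5: ⌊$28,882 × 200%/9⌋ = $6,418. Book value $22,464.
Year 6: ⌊$22,464 × 200%/9⌋ = $4,992. Book value $17,472.
Year 7: ⌊$17,472 × 200%/9⌋ = $3,882. Book value $13,590.
Year 8: ⌊$13,590 × 200%/9⌋ = $3,020. Book value $10,570.
Year 9 (final): $10,570 − $6,800 = $3,770. Book value $6,800.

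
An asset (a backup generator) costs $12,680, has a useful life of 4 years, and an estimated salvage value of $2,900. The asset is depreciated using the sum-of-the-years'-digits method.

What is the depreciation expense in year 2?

$2,934

Depreciable base = $12,680 − $2,900 = $9,780.
Sum of the years' digits = 4+3+2+1 = 10.
Year 1: $9,780 × 4/10 = $3,912. Book value $8,768.
Year 2: $9,780 × 3/10 = $2,934. Book value $5,834.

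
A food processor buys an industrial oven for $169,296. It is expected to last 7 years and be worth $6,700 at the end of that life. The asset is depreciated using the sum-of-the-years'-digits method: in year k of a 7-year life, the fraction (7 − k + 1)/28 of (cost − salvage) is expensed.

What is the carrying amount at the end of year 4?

$41,542

Depreciable base = $169,296 − $6,700 = $162,596.
Sum of the years' digits = 7+6+5+4+3+2+1 = 28.
Year 1: $162,596 × 7/28 = $40,649. Book value $128,647.
Year 2: $162,596 × 6/28 = $34,842. Book value $93,805.
Year 3: $162,596 × 5/28 = $29,035. Book value $64,770.
Year 4: $162,596 × 4/28 = $23,228. Book value $41,542.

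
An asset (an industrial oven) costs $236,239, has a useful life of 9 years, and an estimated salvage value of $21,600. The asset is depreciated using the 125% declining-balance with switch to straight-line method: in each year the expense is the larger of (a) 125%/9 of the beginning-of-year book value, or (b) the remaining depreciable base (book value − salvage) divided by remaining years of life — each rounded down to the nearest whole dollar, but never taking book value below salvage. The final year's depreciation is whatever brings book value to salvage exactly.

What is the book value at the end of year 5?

$107,764

Depreciable base = $236,239 − $21,600 = $214,639.
Year 1: DB = ⌊$236,239 × 125%/9⌋ = $32,810; SL = ⌊$214,639/9⌋ = $23,848 → take DB $32,810. Book value $203,429.
Year 2: DB = ⌊$203,429 × 125%/9⌋ = $28,254; SL = ⌊$181,829/8⌋ = $22,728 → take DB $28,254. Book value $175,175.
Year 3: DB = ⌊$175,175 × 125%/9⌋ = $24,329; SL = ⌊$153,575/7⌋ = $21,939 → take DB $24,329. Book value $150,846.
Year 4: DB = ⌊$150,846 × 125%/9⌋ = $20,950; SL = ⌊$129,246/6⌋ = $21,541 → take SL $21,541. Book value $129,305.
Year 5: DB = ⌊$129,305 × 125%/9⌋ = $17,959; SL = ⌊$107,705/5⌋ = $21,541 → take SL $21,541. Book value $107,764.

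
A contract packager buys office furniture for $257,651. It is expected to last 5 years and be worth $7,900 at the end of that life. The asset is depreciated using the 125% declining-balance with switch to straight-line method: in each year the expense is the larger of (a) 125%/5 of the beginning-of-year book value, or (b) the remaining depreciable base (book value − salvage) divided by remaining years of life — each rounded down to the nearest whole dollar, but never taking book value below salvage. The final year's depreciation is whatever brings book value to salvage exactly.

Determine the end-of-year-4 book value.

$53,577

Depreciable base = $257,651 − $7,900 = $249,751.
Year 1: DB = ⌊$257,651 × 125%/5⌋ = $64,412; SL = ⌊$249,751/5⌋ = $49,950 → take DB $64,412. Book value $193,239.
Year 2: DB = ⌊$193,239 × 125%/5⌋ = $48,309; SL = ⌊$185,339/4⌋ = $46,334 → take DB $48,309. Book value $144,930.
Year 3: DB = ⌊$144,930 × 125%/5⌋ = $36,232; SL = ⌊$137,030/3⌋ = $45,676 → take SL $45,676. Book value $99,254.
Year 4: DB = ⌊$99,254 × 125%/5⌋ = $24,813; SL = ⌊$91,354/2⌋ = $45,677 → take SL $45,677. Book value $53,577.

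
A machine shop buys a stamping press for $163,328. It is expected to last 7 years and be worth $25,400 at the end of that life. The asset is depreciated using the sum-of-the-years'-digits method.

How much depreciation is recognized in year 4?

Depreciable base = $163,328 − $25,400 = $137,928.
Sum of the years' digits = 7+6+5+4+3+2+1 = 28.
Year 1: $137,928 × 7/28 = $34,482. Book value $128,846.
Year 2: $137,928 × 6/28 = $29,556. Book value $99,290.
Year 3: $137,928 × 5/28 = $24,630. Book value $74,660.
Year 4: $137,928 × 4/28 = $19,704. Book value $54,956.

$19,704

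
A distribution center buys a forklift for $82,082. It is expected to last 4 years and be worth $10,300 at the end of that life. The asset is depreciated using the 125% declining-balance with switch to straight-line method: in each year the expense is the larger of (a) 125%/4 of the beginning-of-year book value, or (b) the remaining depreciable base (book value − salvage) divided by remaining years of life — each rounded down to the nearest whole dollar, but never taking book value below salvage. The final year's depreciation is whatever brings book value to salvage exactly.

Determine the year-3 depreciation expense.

Depreciable base = $82,082 − $10,300 = $71,782.
Year 1: DB = ⌊$82,082 × 125%/4⌋ = $25,650; SL = ⌊$71,782/4⌋ = $17,945 → take DB $25,650. Book value $56,432.
Year 2: DB = ⌊$56,432 × 125%/4⌋ = $17,635; SL = ⌊$46,132/3⌋ = $15,377 → take DB $17,635. Book value $38,797.
Year 3: DB = ⌊$38,797 × 125%/4⌋ = $12,124; SL = ⌊$28,497/2⌋ = $14,248 → take SL $14,248. Book value $24,549.

$14,248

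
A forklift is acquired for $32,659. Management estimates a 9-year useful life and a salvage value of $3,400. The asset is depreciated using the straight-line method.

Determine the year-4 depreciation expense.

$3,251

Depreciable base = $32,659 − $3,400 = $29,259.
Annual expense = $29,259 / 9 = $3,251.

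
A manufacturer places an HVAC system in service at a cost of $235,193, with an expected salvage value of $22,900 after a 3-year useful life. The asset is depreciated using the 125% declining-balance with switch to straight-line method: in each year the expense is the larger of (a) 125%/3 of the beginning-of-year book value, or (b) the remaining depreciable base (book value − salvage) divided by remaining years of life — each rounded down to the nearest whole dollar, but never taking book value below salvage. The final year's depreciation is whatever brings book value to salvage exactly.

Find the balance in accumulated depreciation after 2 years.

Depreciable base = $235,193 − $22,900 = $212,293.
Year 1: DB = ⌊$235,193 × 125%/3⌋ = $97,997; SL = ⌊$212,293/3⌋ = $70,764 → take DB $97,997. Book value $137,196.
Year 2: DB = ⌊$137,196 × 125%/3⌋ = $57,165; SL = ⌊$114,296/2⌋ = $57,148 → take DB $57,165. Book value $80,031.
Accumulated through year 2 = $235,193 − $80,031 = $155,162.

$155,162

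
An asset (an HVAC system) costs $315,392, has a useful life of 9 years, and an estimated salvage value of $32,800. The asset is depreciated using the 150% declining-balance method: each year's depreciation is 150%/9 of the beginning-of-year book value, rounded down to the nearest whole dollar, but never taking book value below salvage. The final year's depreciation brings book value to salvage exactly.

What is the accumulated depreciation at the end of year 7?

$227,371

Depreciable base = $315,392 − $32,800 = $282,592.
Year 1: ⌊$315,392 × 150%/9⌋ = $52,565. Book value $262,827.
Year 2: ⌊$262,827 × 150%/9⌋ = $43,804. Book value $219,023.
Year 3: ⌊$219,023 × 150%/9⌋ = $36,503. Book value $182,520.
Year 4: ⌊$182,520 × 150%/9⌋ = $30,420. Book value $152,100.
Year 5: ⌊$152,100 × 150%/9⌋ = $25,350. Book value $126,750.
Year 6: ⌊$126,750 × 150%/9⌋ = $21,125. Book value $105,625.
Year 7: ⌊$105,625 × 150%/9⌋ = $17,604. Book value $88,021.
Accumulated through year 7 = $315,392 − $88,021 = $227,371.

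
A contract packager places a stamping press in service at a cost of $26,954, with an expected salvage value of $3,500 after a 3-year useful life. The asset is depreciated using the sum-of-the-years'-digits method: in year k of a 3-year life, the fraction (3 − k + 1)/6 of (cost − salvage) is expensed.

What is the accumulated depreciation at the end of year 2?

$19,545

Depreciable base = $26,954 − $3,500 = $23,454.
Sum of the years' digits = 3+2+1 = 6.
Year 1: $23,454 × 3/6 = $11,727. Book value $15,227.
Year 2: $23,454 × 2/6 = $7,818. Book value $7,409.
Accumulated through year 2 = $26,954 − $7,409 = $19,545.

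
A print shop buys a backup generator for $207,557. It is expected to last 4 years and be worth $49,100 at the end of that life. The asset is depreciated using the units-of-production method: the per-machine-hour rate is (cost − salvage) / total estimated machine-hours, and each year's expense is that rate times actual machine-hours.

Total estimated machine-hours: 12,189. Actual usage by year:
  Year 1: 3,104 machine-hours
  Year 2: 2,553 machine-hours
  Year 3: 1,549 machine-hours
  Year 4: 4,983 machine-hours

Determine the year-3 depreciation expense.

Depreciable base = $207,557 − $49,100 = $158,457.
Rate = $158,457 / 12,189 machine-hours = $13 per machine-hour.
Year 1: 3,104 × $13 = $40,352. Book value $167,205.
Year 2: 2,553 × $13 = $33,189. Book value $134,016.
Year 3: 1,549 × $13 = $20,137. Book value $113,879.

$20,137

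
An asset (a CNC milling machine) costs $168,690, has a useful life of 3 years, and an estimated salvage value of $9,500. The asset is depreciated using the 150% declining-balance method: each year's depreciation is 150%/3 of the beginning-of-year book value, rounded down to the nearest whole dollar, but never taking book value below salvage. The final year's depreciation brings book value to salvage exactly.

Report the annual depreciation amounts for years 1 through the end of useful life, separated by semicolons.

Depreciable base = $168,690 − $9,500 = $159,190.
Year 1: ⌊$168,690 × 150%/3⌋ = $84,345. Book value $84,345.
Year 2: ⌊$84,345 × 150%/3⌋ = $42,172. Book value $42,173.
Year 3 (final): $42,173 − $9,500 = $32,673. Book value $9,500.

$84,345; $42,172; $32,673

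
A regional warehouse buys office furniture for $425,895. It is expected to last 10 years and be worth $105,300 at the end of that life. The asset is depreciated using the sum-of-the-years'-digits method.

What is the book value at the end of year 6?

Depreciable base = $425,895 − $105,300 = $320,595.
Sum of the years' digits = 10+9+8+7+6+5+4+3+2+1 = 55.
Year 1: $320,595 × 10/55 = $58,290. Book value $367,605.
Year 2: $320,595 × 9/55 = $52,461. Book value $315,144.
Year 3: $320,595 × 8/55 = $46,632. Book value $268,512.
Year 4: $320,595 × 7/55 = $40,803. Book value $227,709.
Year 5: $320,595 × 6/55 = $34,974. Book value $192,735.
Year 6: $320,595 × 5/55 = $29,145. Book value $163,590.

$163,590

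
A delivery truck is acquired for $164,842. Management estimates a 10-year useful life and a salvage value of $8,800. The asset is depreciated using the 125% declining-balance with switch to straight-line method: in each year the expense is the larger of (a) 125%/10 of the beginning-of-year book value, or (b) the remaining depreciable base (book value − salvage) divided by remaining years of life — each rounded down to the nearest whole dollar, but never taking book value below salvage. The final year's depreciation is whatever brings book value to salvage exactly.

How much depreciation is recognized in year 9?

Depreciable base = $164,842 − $8,800 = $156,042.
Year 1: DB = ⌊$164,842 × 125%/10⌋ = $20,605; SL = ⌊$156,042/10⌋ = $15,604 → take DB $20,605. Book value $144,237.
Year 2: DB = ⌊$144,237 × 125%/10⌋ = $18,029; SL = ⌊$135,437/9⌋ = $15,048 → take DB $18,029. Book value $126,208.
Year 3: DB = ⌊$126,208 × 125%/10⌋ = $15,776; SL = ⌊$117,408/8⌋ = $14,676 → take DB $15,776. Book value $110,432.
Year 4: DB = ⌊$110,432 × 125%/10⌋ = $13,804; SL = ⌊$101,632/7⌋ = $14,518 → take SL $14,518. Book value $95,914.
Year 5: DB = ⌊$95,914 × 125%/10⌋ = $11,989; SL = ⌊$87,114/6⌋ = $14,519 → take SL $14,519. Book value $81,395.
Year 6: DB = ⌊$81,395 × 125%/10⌋ = $10,174; SL = ⌊$72,595/5⌋ = $14,519 → take SL $14,519. Book value $66,876.
Year 7: DB = ⌊$66,876 × 125%/10⌋ = $8,359; SL = ⌊$58,076/4⌋ = $14,519 → take SL $14,519. Book value $52,357.
Year 8: DB = ⌊$52,357 × 125%/10⌋ = $6,544; SL = ⌊$43,557/3⌋ = $14,519 → take SL $14,519. Book value $37,838.
Year 9: DB = ⌊$37,838 × 125%/10⌋ = $4,729; SL = ⌊$29,038/2⌋ = $14,519 → take SL $14,519. Book value $23,319.

$14,519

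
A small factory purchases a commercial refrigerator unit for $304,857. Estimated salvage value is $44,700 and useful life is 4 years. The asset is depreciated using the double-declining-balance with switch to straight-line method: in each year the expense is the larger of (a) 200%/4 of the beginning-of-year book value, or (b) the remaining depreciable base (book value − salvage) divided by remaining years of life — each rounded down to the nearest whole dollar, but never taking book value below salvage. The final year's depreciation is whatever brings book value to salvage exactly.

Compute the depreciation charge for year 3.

Depreciable base = $304,857 − $44,700 = $260,157.
Year 1: DB = ⌊$304,857 × 200%/4⌋ = $152,428; SL = ⌊$260,157/4⌋ = $65,039 → take DB $152,428. Book value $152,429.
Year 2: DB = ⌊$152,429 × 200%/4⌋ = $76,214; SL = ⌊$107,729/3⌋ = $35,909 → take DB $76,214. Book value $76,215.
Year 3: DB = ⌊$76,215 × 200%/4⌋ = $38,107; SL = ⌊$31,515/2⌋ = $15,757 → take DB $38,107, capped at $31,515. Book value $44,700.

$31,515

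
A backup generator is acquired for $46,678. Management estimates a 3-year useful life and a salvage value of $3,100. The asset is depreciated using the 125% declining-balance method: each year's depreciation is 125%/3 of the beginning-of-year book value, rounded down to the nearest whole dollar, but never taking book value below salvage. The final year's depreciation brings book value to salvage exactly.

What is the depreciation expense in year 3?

$12,784

Depreciable base = $46,678 − $3,100 = $43,578.
Year 1: ⌊$46,678 × 125%/3⌋ = $19,449. Book value $27,229.
Year 2: ⌊$27,229 × 125%/3⌋ = $11,345. Book value $15,884.
Year 3 (final): $15,884 − $3,100 = $12,784. Book value $3,100.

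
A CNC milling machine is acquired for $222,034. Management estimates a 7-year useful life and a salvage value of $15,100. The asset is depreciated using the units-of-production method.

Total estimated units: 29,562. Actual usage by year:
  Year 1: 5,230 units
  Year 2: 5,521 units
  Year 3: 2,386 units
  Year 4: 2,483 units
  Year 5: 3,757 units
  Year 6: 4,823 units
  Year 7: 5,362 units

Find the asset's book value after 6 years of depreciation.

Depreciable base = $222,034 − $15,100 = $206,934.
Rate = $206,934 / 29,562 units = $7 per unit.
Year 1: 5,230 × $7 = $36,610. Book value $185,424.
Year 2: 5,521 × $7 = $38,647. Book value $146,777.
Year 3: 2,386 × $7 = $16,702. Book value $130,075.
Year 4: 2,483 × $7 = $17,381. Book value $112,694.
Year 5: 3,757 × $7 = $26,299. Book value $86,395.
Year 6: 4,823 × $7 = $33,761. Book value $52,634.

$52,634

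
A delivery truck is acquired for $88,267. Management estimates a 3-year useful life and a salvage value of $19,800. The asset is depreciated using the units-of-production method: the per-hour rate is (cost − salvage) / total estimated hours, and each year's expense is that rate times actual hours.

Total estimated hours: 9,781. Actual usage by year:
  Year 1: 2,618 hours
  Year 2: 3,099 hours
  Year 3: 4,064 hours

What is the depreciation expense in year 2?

$21,693

Depreciable base = $88,267 − $19,800 = $68,467.
Rate = $68,467 / 9,781 hours = $7 per hour.
Year 1: 2,618 × $7 = $18,326. Book value $69,941.
Year 2: 3,099 × $7 = $21,693. Book value $48,248.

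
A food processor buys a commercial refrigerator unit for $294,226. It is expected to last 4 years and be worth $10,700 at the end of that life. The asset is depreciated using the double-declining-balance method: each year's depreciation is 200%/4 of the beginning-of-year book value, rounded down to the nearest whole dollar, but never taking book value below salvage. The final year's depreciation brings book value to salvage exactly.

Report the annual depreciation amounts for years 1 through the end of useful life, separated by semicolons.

$147,113; $73,556; $36,778; $26,079

Depreciable base = $294,226 − $10,700 = $283,526.
Year 1: ⌊$294,226 × 200%/4⌋ = $147,113. Book value $147,113.
Year 2: ⌊$147,113 × 200%/4⌋ = $73,556. Book value $73,557.
Year 3: ⌊$73,557 × 200%/4⌋ = $36,778. Book value $36,779.
Year 4 (final): $36,779 − $10,700 = $26,079. Book value $10,700.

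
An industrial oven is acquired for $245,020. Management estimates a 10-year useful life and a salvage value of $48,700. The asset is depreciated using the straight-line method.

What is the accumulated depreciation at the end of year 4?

Depreciable base = $245,020 − $48,700 = $196,320.
Annual expense = $196,320 / 10 = $19,632.
End of year 1: book value $225,388.
End of year 2: book value $205,756.
End of year 3: book value $186,124.
End of year 4: book value $166,492.
Accumulated through year 4 = $245,020 − $166,492 = $78,528.

$78,528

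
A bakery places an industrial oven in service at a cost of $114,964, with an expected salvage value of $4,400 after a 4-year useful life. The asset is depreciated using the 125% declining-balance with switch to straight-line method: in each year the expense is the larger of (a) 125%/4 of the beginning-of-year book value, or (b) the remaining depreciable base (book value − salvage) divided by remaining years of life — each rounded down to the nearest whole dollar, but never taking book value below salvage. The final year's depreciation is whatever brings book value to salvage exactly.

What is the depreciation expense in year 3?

$24,879

Depreciable base = $114,964 − $4,400 = $110,564.
Year 1: DB = ⌊$114,964 × 125%/4⌋ = $35,926; SL = ⌊$110,564/4⌋ = $27,641 → take DB $35,926. Book value $79,038.
Year 2: DB = ⌊$79,038 × 125%/4⌋ = $24,699; SL = ⌊$74,638/3⌋ = $24,879 → take SL $24,879. Book value $54,159.
Year 3: DB = ⌊$54,159 × 125%/4⌋ = $16,924; SL = ⌊$49,759/2⌋ = $24,879 → take SL $24,879. Book value $29,280.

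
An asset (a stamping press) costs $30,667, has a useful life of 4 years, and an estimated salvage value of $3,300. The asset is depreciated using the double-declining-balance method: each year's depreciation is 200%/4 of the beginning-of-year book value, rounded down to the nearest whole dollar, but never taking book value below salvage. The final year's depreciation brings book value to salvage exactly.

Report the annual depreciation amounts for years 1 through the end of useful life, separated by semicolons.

Depreciable base = $30,667 − $3,300 = $27,367.
Year 1: ⌊$30,667 × 200%/4⌋ = $15,333. Book value $15,334.
Year 2: ⌊$15,334 × 200%/4⌋ = $7,667. Book value $7,667.
Year 3: ⌊$7,667 × 200%/4⌋ = $3,833. Book value $3,834.
Year 4 (final): $3,834 − $3,300 = $534. Book value $3,300.

$15,333; $7,667; $3,833; $534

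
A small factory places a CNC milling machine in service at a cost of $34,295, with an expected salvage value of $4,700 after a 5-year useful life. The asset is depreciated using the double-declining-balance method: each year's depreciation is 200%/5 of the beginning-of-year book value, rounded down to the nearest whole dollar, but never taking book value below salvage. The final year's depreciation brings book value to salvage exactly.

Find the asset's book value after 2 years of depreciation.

Depreciable base = $34,295 − $4,700 = $29,595.
Year 1: ⌊$34,295 × 200%/5⌋ = $13,718. Book value $20,577.
Year 2: ⌊$20,577 × 200%/5⌋ = $8,230. Book value $12,347.

$12,347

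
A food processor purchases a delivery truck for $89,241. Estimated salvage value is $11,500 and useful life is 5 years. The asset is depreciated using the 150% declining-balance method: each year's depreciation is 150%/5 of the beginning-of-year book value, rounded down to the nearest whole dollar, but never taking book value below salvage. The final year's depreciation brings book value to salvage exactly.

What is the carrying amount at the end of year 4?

Depreciable base = $89,241 − $11,500 = $77,741.
Year 1: ⌊$89,241 × 150%/5⌋ = $26,772. Book value $62,469.
Year 2: ⌊$62,469 × 150%/5⌋ = $18,740. Book value $43,729.
Year 3: ⌊$43,729 × 150%/5⌋ = $13,118. Book value $30,611.
Year 4: ⌊$30,611 × 150%/5⌋ = $9,183. Book value $21,428.

$21,428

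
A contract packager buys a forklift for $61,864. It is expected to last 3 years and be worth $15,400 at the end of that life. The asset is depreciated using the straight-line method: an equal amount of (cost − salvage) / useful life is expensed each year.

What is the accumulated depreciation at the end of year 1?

Depreciable base = $61,864 − $15,400 = $46,464.
Annual expense = $46,464 / 3 = $15,488.
End of year 1: book value $46,376.
Accumulated through year 1 = $61,864 − $46,376 = $15,488.

$15,488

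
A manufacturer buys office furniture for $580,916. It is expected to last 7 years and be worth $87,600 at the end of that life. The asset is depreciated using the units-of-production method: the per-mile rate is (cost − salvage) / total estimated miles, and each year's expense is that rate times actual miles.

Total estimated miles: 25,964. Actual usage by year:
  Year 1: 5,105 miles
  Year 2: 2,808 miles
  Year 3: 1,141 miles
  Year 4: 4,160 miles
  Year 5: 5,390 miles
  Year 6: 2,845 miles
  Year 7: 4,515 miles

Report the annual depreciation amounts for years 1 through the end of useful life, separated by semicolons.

$96,995; $53,352; $21,679; $79,040; $102,410; $54,055; $85,785

Depreciable base = $580,916 − $87,600 = $493,316.
Rate = $493,316 / 25,964 miles = $19 per mile.
Year 1: 5,105 × $19 = $96,995. Book value $483,921.
Year 2: 2,808 × $19 = $53,352. Book value $430,569.
Year 3: 1,141 × $19 = $21,679. Book value $408,890.
Year 4: 4,160 × $19 = $79,040. Book value $329,850.
Year 5: 5,390 × $19 = $102,410. Book value $227,440.
Year 6: 2,845 × $19 = $54,055. Book value $173,385.
Year 7: 4,515 × $19 = $85,785. Book value $87,600.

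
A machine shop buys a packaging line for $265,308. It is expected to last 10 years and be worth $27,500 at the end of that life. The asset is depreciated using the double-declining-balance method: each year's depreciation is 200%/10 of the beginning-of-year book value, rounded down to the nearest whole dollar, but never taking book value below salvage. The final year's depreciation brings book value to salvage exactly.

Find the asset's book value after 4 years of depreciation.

Depreciable base = $265,308 − $27,500 = $237,808.
Year 1: ⌊$265,308 × 200%/10⌋ = $53,061. Book value $212,247.
Year 2: ⌊$212,247 × 200%/10⌋ = $42,449. Book value $169,798.
Year 3: ⌊$169,798 × 200%/10⌋ = $33,959. Book value $135,839.
Year 4: ⌊$135,839 × 200%/10⌋ = $27,167. Book value $108,672.

$108,672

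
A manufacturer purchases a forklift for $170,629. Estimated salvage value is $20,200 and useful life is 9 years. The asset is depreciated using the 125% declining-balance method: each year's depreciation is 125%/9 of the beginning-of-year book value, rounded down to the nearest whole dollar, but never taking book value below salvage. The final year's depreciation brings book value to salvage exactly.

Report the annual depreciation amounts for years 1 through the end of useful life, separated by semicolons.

$23,698; $20,407; $17,572; $15,132; $13,030; $11,220; $9,662; $8,320; $31,388

Depreciable base = $170,629 − $20,200 = $150,429.
Year 1: ⌊$170,629 × 125%/9⌋ = $23,698. Book value $146,931.
Year 2: ⌊$146,931 × 125%/9⌋ = $20,407. Book value $126,524.
Year 3: ⌊$126,524 × 125%/9⌋ = $17,572. Book value $108,952.
Year 4: ⌊$108,952 × 125%/9⌋ = $15,132. Book value $93,820.
Year 5: ⌊$93,820 × 125%/9⌋ = $13,030. Book value $80,790.
Year 6: ⌊$80,790 × 125%/9⌋ = $11,220. Book value $69,570.
Year 7: ⌊$69,570 × 125%/9⌋ = $9,662. Book value $59,908.
Year 8: ⌊$59,908 × 125%/9⌋ = $8,320. Book value $51,588.
Year 9 (final): $51,588 − $20,200 = $31,388. Book value $20,200.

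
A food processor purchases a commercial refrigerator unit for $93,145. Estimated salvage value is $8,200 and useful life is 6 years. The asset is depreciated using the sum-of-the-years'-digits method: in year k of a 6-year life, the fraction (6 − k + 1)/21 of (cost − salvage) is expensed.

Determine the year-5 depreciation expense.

Depreciable base = $93,145 − $8,200 = $84,945.
Sum of the years' digits = 6+5+4+3+2+1 = 21.
Year 1: $84,945 × 6/21 = $24,270. Book value $68,875.
Year 2: $84,945 × 5/21 = $20,225. Book value $48,650.
Year 3: $84,945 × 4/21 = $16,180. Book value $32,470.
Year 4: $84,945 × 3/21 = $12,135. Book value $20,335.
Year 5: $84,945 × 2/21 = $8,090. Book value $12,245.

$8,090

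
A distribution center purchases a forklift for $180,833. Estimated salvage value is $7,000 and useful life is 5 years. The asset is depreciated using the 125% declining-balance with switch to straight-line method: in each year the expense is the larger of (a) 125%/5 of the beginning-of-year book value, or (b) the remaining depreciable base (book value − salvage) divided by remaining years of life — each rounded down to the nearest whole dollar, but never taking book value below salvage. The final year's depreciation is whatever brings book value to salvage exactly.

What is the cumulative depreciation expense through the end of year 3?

Depreciable base = $180,833 − $7,000 = $173,833.
Year 1: DB = ⌊$180,833 × 125%/5⌋ = $45,208; SL = ⌊$173,833/5⌋ = $34,766 → take DB $45,208. Book value $135,625.
Year 2: DB = ⌊$135,625 × 125%/5⌋ = $33,906; SL = ⌊$128,625/4⌋ = $32,156 → take DB $33,906. Book value $101,719.
Year 3: DB = ⌊$101,719 × 125%/5⌋ = $25,429; SL = ⌊$94,719/3⌋ = $31,573 → take SL $31,573. Book value $70,146.
Accumulated through year 3 = $180,833 − $70,146 = $110,687.

$110,687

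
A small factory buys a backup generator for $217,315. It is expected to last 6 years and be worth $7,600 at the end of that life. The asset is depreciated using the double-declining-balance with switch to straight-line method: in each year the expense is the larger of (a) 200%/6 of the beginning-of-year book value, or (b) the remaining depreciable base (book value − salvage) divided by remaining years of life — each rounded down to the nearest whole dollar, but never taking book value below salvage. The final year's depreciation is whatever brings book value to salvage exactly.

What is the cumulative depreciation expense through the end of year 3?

$152,925

Depreciable base = $217,315 − $7,600 = $209,715.
Year 1: DB = ⌊$217,315 × 200%/6⌋ = $72,438; SL = ⌊$209,715/6⌋ = $34,952 → take DB $72,438. Book value $144,877.
Year 2: DB = ⌊$144,877 × 200%/6⌋ = $48,292; SL = ⌊$137,277/5⌋ = $27,455 → take DB $48,292. Book value $96,585.
Year 3: DB = ⌊$96,585 × 200%/6⌋ = $32,195; SL = ⌊$88,985/4⌋ = $22,246 → take DB $32,195. Book value $64,390.
Accumulated through year 3 = $217,315 − $64,390 = $152,925.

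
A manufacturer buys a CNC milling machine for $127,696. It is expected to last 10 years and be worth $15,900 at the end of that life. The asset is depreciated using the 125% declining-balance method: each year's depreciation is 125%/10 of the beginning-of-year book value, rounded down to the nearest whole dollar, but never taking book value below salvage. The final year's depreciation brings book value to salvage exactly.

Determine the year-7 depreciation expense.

Depreciable base = $127,696 − $15,900 = $111,796.
Year 1: ⌊$127,696 × 125%/10⌋ = $15,962. Book value $111,734.
Year 2: ⌊$111,734 × 125%/10⌋ = $13,966. Book value $97,768.
Year 3: ⌊$97,768 × 125%/10⌋ = $12,221. Book value $85,547.
Year 4: ⌊$85,547 × 125%/10⌋ = $10,693. Book value $74,854.
Year 5: ⌊$74,854 × 125%/10⌋ = $9,356. Book value $65,498.
Year 6: ⌊$65,498 × 125%/10⌋ = $8,187. Book value $57,311.
Year 7: ⌊$57,311 × 125%/10⌋ = $7,163. Book value $50,148.

$7,163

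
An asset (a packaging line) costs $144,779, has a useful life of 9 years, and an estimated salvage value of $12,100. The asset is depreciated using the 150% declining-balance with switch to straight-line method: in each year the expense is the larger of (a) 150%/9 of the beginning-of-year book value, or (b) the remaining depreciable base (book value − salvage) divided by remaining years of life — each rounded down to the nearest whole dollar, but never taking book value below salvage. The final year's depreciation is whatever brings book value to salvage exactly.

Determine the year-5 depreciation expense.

Depreciable base = $144,779 − $12,100 = $132,679.
Year 1: DB = ⌊$144,779 × 150%/9⌋ = $24,129; SL = ⌊$132,679/9⌋ = $14,742 → take DB $24,129. Book value $120,650.
Year 2: DB = ⌊$120,650 × 150%/9⌋ = $20,108; SL = ⌊$108,550/8⌋ = $13,568 → take DB $20,108. Book value $100,542.
Year 3: DB = ⌊$100,542 × 150%/9⌋ = $16,757; SL = ⌊$88,442/7⌋ = $12,634 → take DB $16,757. Book value $83,785.
Year 4: DB = ⌊$83,785 × 150%/9⌋ = $13,964; SL = ⌊$71,685/6⌋ = $11,947 → take DB $13,964. Book value $69,821.
Year 5: DB = ⌊$69,821 × 150%/9⌋ = $11,636; SL = ⌊$57,721/5⌋ = $11,544 → take DB $11,636. Book value $58,185.

$11,636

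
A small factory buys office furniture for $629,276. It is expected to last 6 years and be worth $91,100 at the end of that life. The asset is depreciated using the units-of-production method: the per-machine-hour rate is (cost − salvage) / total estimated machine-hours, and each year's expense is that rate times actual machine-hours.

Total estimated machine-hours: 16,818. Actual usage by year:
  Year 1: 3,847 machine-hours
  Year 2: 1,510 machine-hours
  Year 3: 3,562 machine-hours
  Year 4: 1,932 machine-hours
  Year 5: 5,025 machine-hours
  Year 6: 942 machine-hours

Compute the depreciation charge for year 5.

Depreciable base = $629,276 − $91,100 = $538,176.
Rate = $538,176 / 16,818 machine-hours = $32 per machine-hour.
Year 1: 3,847 × $32 = $123,104. Book value $506,172.
Year 2: 1,510 × $32 = $48,320. Book value $457,852.
Year 3: 3,562 × $32 = $113,984. Book value $343,868.
Year 4: 1,932 × $32 = $61,824. Book value $282,044.
Year 5: 5,025 × $32 = $160,800. Book value $121,244.

$160,800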